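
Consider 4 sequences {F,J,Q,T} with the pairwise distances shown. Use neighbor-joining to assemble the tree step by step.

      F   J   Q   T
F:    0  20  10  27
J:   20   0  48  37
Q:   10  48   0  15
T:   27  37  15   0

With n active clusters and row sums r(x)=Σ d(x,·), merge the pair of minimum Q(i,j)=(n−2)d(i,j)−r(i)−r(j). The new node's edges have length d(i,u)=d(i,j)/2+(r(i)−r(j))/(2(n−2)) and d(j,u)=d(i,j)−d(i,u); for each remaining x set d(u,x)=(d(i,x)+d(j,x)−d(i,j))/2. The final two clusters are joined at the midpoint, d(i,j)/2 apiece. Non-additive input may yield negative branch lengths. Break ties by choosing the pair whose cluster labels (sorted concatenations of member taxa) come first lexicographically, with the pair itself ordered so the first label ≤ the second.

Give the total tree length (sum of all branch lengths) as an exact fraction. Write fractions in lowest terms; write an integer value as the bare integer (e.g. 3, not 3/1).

step 1: merge (F,J) at d=20, Q=-122; branch lengths F→-2, J→22; new cluster FJ
  updated: d(FJ,Q)=19, d(FJ,T)=22
step 2: merge (FJ,Q) at d=19, Q=-56; branch lengths FJ→13, Q→6; new cluster FJQ
  updated: d(FJQ,T)=9
step 3: merge (FJQ,T) at d=9; branch lengths FJQ→9/2, T→9/2; new cluster FJQT
final tree: (((F:-2,J:22):13,Q:6):9/2,T:9/2)
total length: 48

48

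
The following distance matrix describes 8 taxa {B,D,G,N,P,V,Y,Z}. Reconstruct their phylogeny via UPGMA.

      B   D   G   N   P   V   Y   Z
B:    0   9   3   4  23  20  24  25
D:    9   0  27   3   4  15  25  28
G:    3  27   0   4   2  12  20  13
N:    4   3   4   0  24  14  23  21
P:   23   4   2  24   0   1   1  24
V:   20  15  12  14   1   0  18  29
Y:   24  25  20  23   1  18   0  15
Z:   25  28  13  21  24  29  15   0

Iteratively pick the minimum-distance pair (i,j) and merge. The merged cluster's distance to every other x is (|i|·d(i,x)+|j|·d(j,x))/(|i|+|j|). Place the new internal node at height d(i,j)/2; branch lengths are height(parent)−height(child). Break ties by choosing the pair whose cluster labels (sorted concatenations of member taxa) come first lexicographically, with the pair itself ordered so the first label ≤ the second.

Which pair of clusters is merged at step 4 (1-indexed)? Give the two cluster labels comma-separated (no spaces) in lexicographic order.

step 1: merge (P,V) at d=1; branch lengths P→1/2, V→1/2; new cluster PV
  updated: d(B,PV)=43/2, d(D,PV)=19/2, d(G,PV)=7, d(N,PV)=19, d(PV,Y)=19/2, d(PV,Z)=53/2
step 2: merge (B,G) at d=3; branch lengths B→3/2, G→3/2; new cluster BG
  updated: d(BG,D)=18, d(BG,N)=4, d(BG,PV)=57/4, d(BG,Y)=22, d(BG,Z)=19
step 3: merge (D,N) at d=3; branch lengths D→3/2, N→3/2; new cluster DN
  updated: d(BG,DN)=11, d(DN,PV)=57/4, d(DN,Y)=24, d(DN,Z)=49/2
step 4: merge (PV,Y) at d=19/2; branch lengths PV→17/4, Y→19/4; new cluster PVY
  updated: d(BG,PVY)=101/6, d(DN,PVY)=35/2, d(PVY,Z)=68/3
step 5: merge (BG,DN) at d=11; branch lengths BG→4, DN→4; new cluster BDGN
  updated: d(BDGN,PVY)=103/6, d(BDGN,Z)=87/4
step 6: merge (BDGN,PVY) at d=103/6; branch lengths BDGN→37/12, PVY→23/6; new cluster BDGNPVY
  updated: d(BDGNPVY,Z)=155/7
step 7: merge (BDGNPVY,Z) at d=155/7; branch lengths BDGNPVY→209/84, Z→155/14; new cluster BDGNPVYZ
final tree: ((((B:3/2,G:3/2):4,(D:3/2,N:3/2):4):37/12,((P:1/2,V:1/2):17/4,Y:19/4):23/6):209/84,Z:155/14)
total length: 934/21

PV,Y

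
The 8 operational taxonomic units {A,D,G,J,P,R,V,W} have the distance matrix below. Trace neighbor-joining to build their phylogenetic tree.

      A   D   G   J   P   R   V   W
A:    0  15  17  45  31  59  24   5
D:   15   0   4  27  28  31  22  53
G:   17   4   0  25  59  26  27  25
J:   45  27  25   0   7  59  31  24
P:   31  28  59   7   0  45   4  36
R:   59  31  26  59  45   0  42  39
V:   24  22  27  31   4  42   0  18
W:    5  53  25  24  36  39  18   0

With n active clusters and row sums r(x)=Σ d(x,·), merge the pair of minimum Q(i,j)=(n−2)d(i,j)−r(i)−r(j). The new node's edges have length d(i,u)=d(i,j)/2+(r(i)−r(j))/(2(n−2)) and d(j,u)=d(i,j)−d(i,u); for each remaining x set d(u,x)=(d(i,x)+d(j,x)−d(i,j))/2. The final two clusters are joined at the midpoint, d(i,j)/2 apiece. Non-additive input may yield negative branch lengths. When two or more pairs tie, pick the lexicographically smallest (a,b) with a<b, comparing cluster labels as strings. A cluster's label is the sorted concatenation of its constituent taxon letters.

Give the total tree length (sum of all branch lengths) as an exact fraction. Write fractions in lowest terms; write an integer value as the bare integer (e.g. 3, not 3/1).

iteration 1: select J,P (d=7, Q=-386); attach at lengths (25/6, 17/6); label the merged cluster JP
  updated: d(A,JP)=69/2, d(D,JP)=24, d(G,JP)=77/2, d(JP,R)=97/2, d(JP,V)=14, d(JP,W)=53/2
iteration 2: select A,W (d=5, Q=-296); attach at lengths (13/10, 37/10); label the merged cluster AW
  updated: d(AW,D)=63/2, d(AW,G)=37/2, d(AW,JP)=28, d(AW,R)=93/2, d(AW,V)=37/2
iteration 3: select JP,V (d=14, Q=-441/2); attach at lengths (171/16, 53/16); label the merged cluster JPV
  updated: d(AW,JPV)=65/4, d(D,JPV)=16, d(G,JPV)=103/4, d(JPV,R)=153/4
iteration 4: select AW,JPV (d=65/4, Q=-641/4); attach at lengths (87/8, 43/8); label the merged cluster AJPVW
  updated: d(AJPVW,D)=125/8, d(AJPVW,G)=14, d(AJPVW,R)=137/4
iteration 5: select AJPVW,R (d=137/4, Q=-693/8); attach at lengths (329/32, 767/32); label the merged cluster AJPRVW
  updated: d(AJPRVW,D)=99/16, d(AJPRVW,G)=23/8
iteration 6: select AJPRVW,D (d=99/16, Q=-209/16); attach at lengths (81/32, 117/32); label the merged cluster ADJPRVW
  updated: d(ADJPRVW,G)=11/32
iteration 7: select ADJPRVW,G (d=11/32); attach at lengths (11/64, 11/64); label the merged cluster ADGJPRVW
final tree: (((((A:13/10,W:37/10):87/8,((J:25/6,P:17/6):171/16,V:53/16):43/8):329/32,R:767/32):81/32,D:117/32):11/64,G:11/64)
total length: 2657/32

2657/32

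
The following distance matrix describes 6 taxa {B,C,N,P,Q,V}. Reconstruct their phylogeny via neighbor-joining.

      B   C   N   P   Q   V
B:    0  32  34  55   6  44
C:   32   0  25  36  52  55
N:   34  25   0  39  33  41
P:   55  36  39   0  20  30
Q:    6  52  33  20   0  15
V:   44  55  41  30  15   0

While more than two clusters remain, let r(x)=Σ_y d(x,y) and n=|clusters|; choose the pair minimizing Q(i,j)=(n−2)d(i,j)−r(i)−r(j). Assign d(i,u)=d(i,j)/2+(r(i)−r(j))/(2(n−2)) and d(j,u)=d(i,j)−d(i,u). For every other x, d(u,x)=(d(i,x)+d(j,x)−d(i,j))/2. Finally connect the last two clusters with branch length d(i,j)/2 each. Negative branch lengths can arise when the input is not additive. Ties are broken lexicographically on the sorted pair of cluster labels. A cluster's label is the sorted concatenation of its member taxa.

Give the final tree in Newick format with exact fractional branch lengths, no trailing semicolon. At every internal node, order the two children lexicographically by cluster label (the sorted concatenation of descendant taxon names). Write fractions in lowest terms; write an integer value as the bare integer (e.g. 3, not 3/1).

((((B:69/8,Q:-21/8):177/16,V:247/16):77/16,(C:63/4,N:37/4):173/16):227/32,P:227/32)

step 1: merge (B,Q) at d=6, Q=-273; branch lengths B→69/8, Q→-21/8; new cluster BQ
  updated: d(BQ,C)=39, d(BQ,N)=61/2, d(BQ,P)=69/2, d(BQ,V)=53/2
step 2: merge (C,N) at d=25, Q=-431/2; branch lengths C→63/4, N→37/4; new cluster CN
  updated: d(BQ,CN)=89/4, d(CN,P)=25, d(CN,V)=71/2
step 3: merge (BQ,V) at d=53/2, Q=-489/4; branch lengths BQ→177/16, V→247/16; new cluster BQV
  updated: d(BQV,CN)=125/8, d(BQV,P)=19
step 4: merge (BQV,CN) at d=125/8, Q=-477/8; branch lengths BQV→77/16, CN→173/16; new cluster BCNQV
  updated: d(BCNQV,P)=227/16
step 5: merge (BCNQV,P) at d=227/16; branch lengths BCNQV→227/32, P→227/32; new cluster BCNPQV
final tree: ((((B:69/8,Q:-21/8):177/16,V:247/16):77/16,(C:63/4,N:37/4):173/16):227/32,P:227/32)
total length: 1397/16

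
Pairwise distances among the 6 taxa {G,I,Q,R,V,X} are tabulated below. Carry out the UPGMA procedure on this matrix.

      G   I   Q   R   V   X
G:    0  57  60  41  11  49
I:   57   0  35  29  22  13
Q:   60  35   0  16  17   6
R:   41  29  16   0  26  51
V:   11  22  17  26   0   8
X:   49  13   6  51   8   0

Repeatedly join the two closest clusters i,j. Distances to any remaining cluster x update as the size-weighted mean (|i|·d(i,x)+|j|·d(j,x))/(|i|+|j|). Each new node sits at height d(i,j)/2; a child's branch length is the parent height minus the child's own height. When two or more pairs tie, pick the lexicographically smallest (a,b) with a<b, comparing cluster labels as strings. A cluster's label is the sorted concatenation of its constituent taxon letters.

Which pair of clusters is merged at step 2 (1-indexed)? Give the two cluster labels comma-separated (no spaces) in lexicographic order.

1. join Q+X (d=6) ⇒ QX; edges |Q|=3, |X|=3
  updated: d(G,QX)=109/2, d(I,QX)=24, d(QX,R)=67/2, d(QX,V)=25/2
2. join G+V (d=11) ⇒ GV; edges |G|=11/2, |V|=11/2
  updated: d(GV,I)=79/2, d(GV,QX)=67/2, d(GV,R)=67/2
3. join I+QX (d=24) ⇒ IQX; edges |I|=12, |QX|=9
  updated: d(GV,IQX)=71/2, d(IQX,R)=32
4. join IQX+R (d=32) ⇒ IQRX; edges |IQX|=4, |R|=16
  updated: d(GV,IQRX)=35
5. join GV+IQRX (d=35) ⇒ GIQRVX; edges |GV|=12, |IQRX|=3/2
final tree: ((G:11/2,V:11/2):12,((I:12,(Q:3,X:3):9):4,R:16):3/2)
total length: 143/2

G,V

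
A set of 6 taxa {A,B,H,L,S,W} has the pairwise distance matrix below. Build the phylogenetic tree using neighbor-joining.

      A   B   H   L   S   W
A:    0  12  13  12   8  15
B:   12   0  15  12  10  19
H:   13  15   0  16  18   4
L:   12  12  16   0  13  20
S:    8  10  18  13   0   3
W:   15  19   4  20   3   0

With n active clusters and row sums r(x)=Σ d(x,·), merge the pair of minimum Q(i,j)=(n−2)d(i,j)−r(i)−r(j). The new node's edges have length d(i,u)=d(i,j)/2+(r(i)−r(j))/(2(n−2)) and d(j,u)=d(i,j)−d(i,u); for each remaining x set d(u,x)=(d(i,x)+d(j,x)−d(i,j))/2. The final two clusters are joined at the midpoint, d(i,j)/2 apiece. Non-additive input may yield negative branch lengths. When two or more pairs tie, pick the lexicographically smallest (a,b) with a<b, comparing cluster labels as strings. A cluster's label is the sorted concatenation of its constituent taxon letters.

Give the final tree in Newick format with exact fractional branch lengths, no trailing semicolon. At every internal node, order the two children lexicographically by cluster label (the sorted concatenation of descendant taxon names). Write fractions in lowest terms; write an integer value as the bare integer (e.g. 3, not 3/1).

(((A:17/4,(B:16/3,L:20/3):7/4):3/2,(H:21/8,W:11/8):25/4):9/8,S:9/8)

1. join H+W (d=4, Q=-111) ⇒ HW; edges |H|=21/8, |W|=11/8
  updated: d(A,HW)=12, d(B,HW)=15, d(HW,L)=16, d(HW,S)=17/2
2. join B+L (d=12, Q=-66) ⇒ BL; edges |B|=16/3, |L|=20/3
  updated: d(A,BL)=6, d(BL,HW)=19/2, d(BL,S)=11/2
3. join A+BL (d=6, Q=-35) ⇒ ABL; edges |A|=17/4, |BL|=7/4
  updated: d(ABL,HW)=31/4, d(ABL,S)=15/4
4. join ABL+HW (d=31/4, Q=-20) ⇒ ABHLW; edges |ABL|=3/2, |HW|=25/4
  updated: d(ABHLW,S)=9/4
5. join ABHLW+S (d=9/4) ⇒ ABHLSW; edges |ABHLW|=9/8, |S|=9/8
final tree: (((A:17/4,(B:16/3,L:20/3):7/4):3/2,(H:21/8,W:11/8):25/4):9/8,S:9/8)
total length: 32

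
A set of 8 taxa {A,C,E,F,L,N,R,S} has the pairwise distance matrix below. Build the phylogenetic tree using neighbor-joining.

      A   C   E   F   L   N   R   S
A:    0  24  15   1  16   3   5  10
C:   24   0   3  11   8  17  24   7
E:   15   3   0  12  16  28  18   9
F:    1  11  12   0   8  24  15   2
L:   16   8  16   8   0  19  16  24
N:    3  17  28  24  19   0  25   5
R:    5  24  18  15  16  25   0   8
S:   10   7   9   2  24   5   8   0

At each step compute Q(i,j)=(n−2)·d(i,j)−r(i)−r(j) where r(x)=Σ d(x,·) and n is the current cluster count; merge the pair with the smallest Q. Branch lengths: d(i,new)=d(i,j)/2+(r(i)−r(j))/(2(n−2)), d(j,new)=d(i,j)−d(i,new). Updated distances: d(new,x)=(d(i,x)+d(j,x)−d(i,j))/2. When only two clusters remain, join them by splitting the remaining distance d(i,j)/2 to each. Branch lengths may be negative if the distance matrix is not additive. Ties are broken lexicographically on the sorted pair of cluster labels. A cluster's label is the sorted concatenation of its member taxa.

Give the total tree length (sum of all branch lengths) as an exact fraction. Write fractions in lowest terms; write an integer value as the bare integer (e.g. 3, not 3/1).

1. join A+N (d=3, Q=-177) ⇒ AN; edges |A|=-29/12, |N|=65/12
  updated: d(AN,C)=19, d(AN,E)=20, d(AN,F)=11, d(AN,L)=16, d(AN,R)=27/2, d(AN,S)=6
2. join C+E (d=3, Q=-135) ⇒ CE; edges |C|=9/10, |E|=21/10
  updated: d(AN,CE)=18, d(CE,F)=10, d(CE,L)=21/2, d(CE,R)=39/2, d(CE,S)=13/2
3. join CE+L (d=21/2, Q=-97) ⇒ CEL; edges |CE|=4, |L|=13/2
  updated: d(AN,CEL)=47/4, d(CEL,F)=15/4, d(CEL,R)=25/2, d(CEL,S)=10
4. join CEL+F (d=15/4, Q=-117/2) ⇒ CEFL; edges |CEL|=35/12, |F|=5/6
  updated: d(AN,CEFL)=19/2, d(CEFL,R)=95/8, d(CEFL,S)=33/8
5. join AN+CEFL (d=19/2, Q=-71/2) ⇒ ACEFLN; edges |AN|=45/8, |CEFL|=31/8
  updated: d(ACEFLN,R)=127/16, d(ACEFLN,S)=5/16
6. join ACEFLN+R (d=127/16, Q=-65/4) ⇒ ACEFLNR; edges |ACEFLN|=1/8, |R|=125/16
  updated: d(ACEFLNR,S)=3/16
7. join ACEFLNR+S (d=3/16) ⇒ ACEFLNRS; edges |ACEFLNR|=3/32, |S|=3/32
final tree: ((((A:-29/12,N:65/12):45/8,(((C:9/10,E:21/10):4,L:13/2):35/12,F:5/6):31/8):1/8,R:125/16):3/32,S:3/32)
total length: 303/8

303/8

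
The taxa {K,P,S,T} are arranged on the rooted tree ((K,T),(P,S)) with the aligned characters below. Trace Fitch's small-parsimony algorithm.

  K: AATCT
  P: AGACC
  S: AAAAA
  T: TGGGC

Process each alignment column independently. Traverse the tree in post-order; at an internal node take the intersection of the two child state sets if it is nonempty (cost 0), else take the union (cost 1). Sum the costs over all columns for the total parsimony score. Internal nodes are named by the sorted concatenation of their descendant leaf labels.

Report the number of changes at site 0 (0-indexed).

[col 0] KT: children K:{A}, T:{T} ∪→ {A,T}; cost 1
[col 0] PS: children P:{A}, S:{A} ∩→ {A}; cost 0
[col 0] KPST: children KT:{A,T}, PS:{A} ∩→ {A}; cost 0
[col 1] KT: children K:{A}, T:{G} ∪→ {A,G}; cost 1
[col 1] PS: children P:{G}, S:{A} ∪→ {A,G}; cost 1
[col 1] KPST: children KT:{A,G}, PS:{A,G} ∩→ {A,G}; cost 0
[col 2] KT: children K:{T}, T:{G} ∪→ {G,T}; cost 1
[col 2] PS: children P:{A}, S:{A} ∩→ {A}; cost 0
[col 2] KPST: children KT:{G,T}, PS:{A} ∪→ {A,G,T}; cost 1
[col 3] KT: children K:{C}, T:{G} ∪→ {C,G}; cost 1
[col 3] PS: children P:{C}, S:{A} ∪→ {A,C}; cost 1
[col 3] KPST: children KT:{C,G}, PS:{A,C} ∩→ {C}; cost 0
[col 4] KT: children K:{T}, T:{C} ∪→ {C,T}; cost 1
[col 4] PS: children P:{C}, S:{A} ∪→ {A,C}; cost 1
[col 4] KPST: children KT:{C,T}, PS:{A,C} ∩→ {C}; cost 0
per-site changes: [1, 2, 2, 2, 2]; total = 9

1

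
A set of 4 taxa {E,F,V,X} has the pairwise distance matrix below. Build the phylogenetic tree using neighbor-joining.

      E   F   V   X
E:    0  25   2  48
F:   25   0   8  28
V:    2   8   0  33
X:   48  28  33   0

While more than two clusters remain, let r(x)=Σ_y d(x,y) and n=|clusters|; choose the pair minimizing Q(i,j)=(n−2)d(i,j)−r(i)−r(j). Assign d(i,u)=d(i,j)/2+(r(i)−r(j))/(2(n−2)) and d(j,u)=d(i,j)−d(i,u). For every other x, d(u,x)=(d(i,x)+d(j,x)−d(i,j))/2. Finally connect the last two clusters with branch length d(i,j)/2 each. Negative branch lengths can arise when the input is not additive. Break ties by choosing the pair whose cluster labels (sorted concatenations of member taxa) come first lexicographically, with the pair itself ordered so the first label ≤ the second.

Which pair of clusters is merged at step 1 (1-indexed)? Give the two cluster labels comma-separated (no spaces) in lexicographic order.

E,V

iteration 1: select E,V (d=2, Q=-114); attach at lengths (9, -7); label the merged cluster EV
  updated: d(EV,F)=31/2, d(EV,X)=79/2
iteration 2: select EV,F (d=31/2, Q=-83); attach at lengths (27/2, 2); label the merged cluster EFV
  updated: d(EFV,X)=26
iteration 3: select EFV,X (d=26); attach at lengths (13, 13); label the merged cluster EFVX
final tree: (((E:9,V:-7):27/2,F:2):13,X:13)
total length: 87/2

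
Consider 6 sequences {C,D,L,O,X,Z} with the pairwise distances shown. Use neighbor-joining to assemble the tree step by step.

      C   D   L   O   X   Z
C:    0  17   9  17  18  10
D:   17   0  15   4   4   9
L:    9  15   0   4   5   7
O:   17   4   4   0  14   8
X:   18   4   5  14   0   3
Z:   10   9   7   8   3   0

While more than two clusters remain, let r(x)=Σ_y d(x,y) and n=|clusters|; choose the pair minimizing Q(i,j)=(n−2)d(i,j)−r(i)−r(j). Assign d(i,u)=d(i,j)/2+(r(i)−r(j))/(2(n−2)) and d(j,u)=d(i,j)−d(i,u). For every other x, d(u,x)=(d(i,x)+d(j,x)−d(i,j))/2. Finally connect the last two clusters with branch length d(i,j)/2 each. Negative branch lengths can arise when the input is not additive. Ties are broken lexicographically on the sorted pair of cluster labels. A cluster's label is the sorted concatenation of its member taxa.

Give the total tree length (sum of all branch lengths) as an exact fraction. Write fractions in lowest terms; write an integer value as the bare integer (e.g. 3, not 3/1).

1. join D+O (d=4, Q=-80) ⇒ DO; edges |D|=9/4, |O|=7/4
  updated: d(C,DO)=15, d(DO,L)=15/2, d(DO,X)=7, d(DO,Z)=13/2
2. join C+L (d=9, Q=-107/2) ⇒ CL; edges |C|=101/12, |L|=7/12
  updated: d(CL,DO)=27/4, d(CL,X)=7, d(CL,Z)=4
3. join CL+DO (d=27/4, Q=-49/2) ⇒ CDLO; edges |CL|=11/4, |DO|=4
  updated: d(CDLO,X)=29/8, d(CDLO,Z)=15/8
4. join CDLO+X (d=29/8, Q=-17/2) ⇒ CDLOX; edges |CDLO|=5/4, |X|=19/8
  updated: d(CDLOX,Z)=5/8
5. join CDLOX+Z (d=5/8) ⇒ CDLOXZ; edges |CDLOX|=5/16, |Z|=5/16
final tree: ((((C:101/12,L:7/12):11/4,(D:9/4,O:7/4):4):5/4,X:19/8):5/16,Z:5/16)
total length: 24

24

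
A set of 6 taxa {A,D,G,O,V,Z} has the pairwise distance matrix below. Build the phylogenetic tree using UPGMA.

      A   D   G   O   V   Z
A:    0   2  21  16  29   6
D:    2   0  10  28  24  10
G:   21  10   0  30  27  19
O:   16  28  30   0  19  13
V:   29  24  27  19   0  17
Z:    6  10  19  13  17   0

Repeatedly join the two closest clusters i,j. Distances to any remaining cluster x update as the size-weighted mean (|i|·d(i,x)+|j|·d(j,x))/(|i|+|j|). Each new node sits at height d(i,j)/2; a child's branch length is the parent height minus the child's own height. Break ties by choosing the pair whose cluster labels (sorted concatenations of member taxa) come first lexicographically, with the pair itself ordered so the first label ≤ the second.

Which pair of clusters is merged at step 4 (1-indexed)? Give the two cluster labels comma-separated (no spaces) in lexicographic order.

step 1: merge (A,D) at d=2; branch lengths A→1, D→1; new cluster AD
  updated: d(AD,G)=31/2, d(AD,O)=22, d(AD,V)=53/2, d(AD,Z)=8
step 2: merge (AD,Z) at d=8; branch lengths AD→3, Z→4; new cluster ADZ
  updated: d(ADZ,G)=50/3, d(ADZ,O)=19, d(ADZ,V)=70/3
step 3: merge (ADZ,G) at d=50/3; branch lengths ADZ→13/3, G→25/3; new cluster ADGZ
  updated: d(ADGZ,O)=87/4, d(ADGZ,V)=97/4
step 4: merge (O,V) at d=19; branch lengths O→19/2, V→19/2; new cluster OV
  updated: d(ADGZ,OV)=23
step 5: merge (ADGZ,OV) at d=23; branch lengths ADGZ→19/6, OV→2; new cluster ADGOVZ
final tree: ((((A:1,D:1):3,Z:4):13/3,G:25/3):19/6,(O:19/2,V:19/2):2)
total length: 275/6

O,V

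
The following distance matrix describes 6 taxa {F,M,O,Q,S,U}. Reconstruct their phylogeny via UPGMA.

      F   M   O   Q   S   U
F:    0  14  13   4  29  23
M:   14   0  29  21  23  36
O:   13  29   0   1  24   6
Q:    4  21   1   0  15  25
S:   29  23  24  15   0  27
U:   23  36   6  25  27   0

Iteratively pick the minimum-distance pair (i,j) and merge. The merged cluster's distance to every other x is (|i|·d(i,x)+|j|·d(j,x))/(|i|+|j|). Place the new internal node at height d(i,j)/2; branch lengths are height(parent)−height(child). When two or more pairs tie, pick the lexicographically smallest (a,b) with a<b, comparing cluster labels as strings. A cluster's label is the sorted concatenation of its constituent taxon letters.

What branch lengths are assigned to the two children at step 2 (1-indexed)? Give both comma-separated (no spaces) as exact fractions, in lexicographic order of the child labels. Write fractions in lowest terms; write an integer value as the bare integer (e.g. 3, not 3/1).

1. join O+Q (d=1) ⇒ OQ; edges |O|=1/2, |Q|=1/2
  updated: d(F,OQ)=17/2, d(M,OQ)=25, d(OQ,S)=39/2, d(OQ,U)=31/2
2. join F+OQ (d=17/2) ⇒ FOQ; edges |F|=17/4, |OQ|=15/4
  updated: d(FOQ,M)=64/3, d(FOQ,S)=68/3, d(FOQ,U)=18
3. join FOQ+U (d=18) ⇒ FOQU; edges |FOQ|=19/4, |U|=9
  updated: d(FOQU,M)=25, d(FOQU,S)=95/4
4. join M+S (d=23) ⇒ MS; edges |M|=23/2, |S|=23/2
  updated: d(FOQU,MS)=195/8
5. join FOQU+MS (d=195/8) ⇒ FMOQSU; edges |FOQU|=51/16, |MS|=11/16
final tree: (((F:17/4,(O:1/2,Q:1/2):15/4):19/4,U:9):51/16,(M:23/2,S:23/2):11/16)
total length: 397/8

17/4,15/4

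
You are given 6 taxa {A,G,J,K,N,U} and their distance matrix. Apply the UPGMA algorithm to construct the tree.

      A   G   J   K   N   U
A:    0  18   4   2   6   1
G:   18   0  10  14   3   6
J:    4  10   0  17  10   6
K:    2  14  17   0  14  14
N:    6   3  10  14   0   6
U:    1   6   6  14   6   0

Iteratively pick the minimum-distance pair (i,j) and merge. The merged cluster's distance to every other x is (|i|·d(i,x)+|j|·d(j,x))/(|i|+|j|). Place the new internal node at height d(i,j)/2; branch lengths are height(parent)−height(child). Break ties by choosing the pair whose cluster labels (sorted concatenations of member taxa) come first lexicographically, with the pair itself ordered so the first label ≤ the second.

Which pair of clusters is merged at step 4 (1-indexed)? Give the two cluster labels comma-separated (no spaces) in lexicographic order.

AJU,GN

step 1: merge (A,U) at d=1; branch lengths A→1/2, U→1/2; new cluster AU
  updated: d(AU,G)=12, d(AU,J)=5, d(AU,K)=8, d(AU,N)=6
step 2: merge (G,N) at d=3; branch lengths G→3/2, N→3/2; new cluster GN
  updated: d(AU,GN)=9, d(GN,J)=10, d(GN,K)=14
step 3: merge (AU,J) at d=5; branch lengths AU→2, J→5/2; new cluster AJU
  updated: d(AJU,GN)=28/3, d(AJU,K)=11
step 4: merge (AJU,GN) at d=28/3; branch lengths AJU→13/6, GN→19/6; new cluster AGJNU
  updated: d(AGJNU,K)=61/5
step 5: merge (AGJNU,K) at d=61/5; branch lengths AGJNU→43/30, K→61/10; new cluster AGJKNU
final tree: ((((A:1/2,U:1/2):2,J:5/2):13/6,(G:3/2,N:3/2):19/6):43/30,K:61/10)
total length: 641/30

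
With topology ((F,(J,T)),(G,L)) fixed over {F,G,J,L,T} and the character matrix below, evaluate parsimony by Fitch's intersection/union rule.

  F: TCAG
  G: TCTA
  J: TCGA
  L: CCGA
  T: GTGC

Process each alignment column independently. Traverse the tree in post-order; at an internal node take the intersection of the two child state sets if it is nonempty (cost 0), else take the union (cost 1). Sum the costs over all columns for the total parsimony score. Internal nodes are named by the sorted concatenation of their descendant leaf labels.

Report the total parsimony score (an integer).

site 0, node JT: J={T} ∪ T={G} → {G,T} (+1)
site 0, node FJT: F={T} ∩ JT={G,T} → {T} (+0)
site 0, node GL: G={T} ∪ L={C} → {C,T} (+1)
site 0, node FGJLT: FJT={T} ∩ GL={C,T} → {T} (+0)
site 1, node JT: J={C} ∪ T={T} → {C,T} (+1)
site 1, node FJT: F={C} ∩ JT={C,T} → {C} (+0)
site 1, node GL: G={C} ∩ L={C} → {C} (+0)
site 1, node FGJLT: FJT={C} ∩ GL={C} → {C} (+0)
site 2, node JT: J={G} ∩ T={G} → {G} (+0)
site 2, node FJT: F={A} ∪ JT={G} → {A,G} (+1)
site 2, node GL: G={T} ∪ L={G} → {G,T} (+1)
site 2, node FGJLT: FJT={A,G} ∩ GL={G,T} → {G} (+0)
site 3, node JT: J={A} ∪ T={C} → {A,C} (+1)
site 3, node FJT: F={G} ∪ JT={A,C} → {A,C,G} (+1)
site 3, node GL: G={A} ∩ L={A} → {A} (+0)
site 3, node FGJLT: FJT={A,C,G} ∩ GL={A} → {A} (+0)
per-site changes: [2, 1, 2, 2]; total = 7

7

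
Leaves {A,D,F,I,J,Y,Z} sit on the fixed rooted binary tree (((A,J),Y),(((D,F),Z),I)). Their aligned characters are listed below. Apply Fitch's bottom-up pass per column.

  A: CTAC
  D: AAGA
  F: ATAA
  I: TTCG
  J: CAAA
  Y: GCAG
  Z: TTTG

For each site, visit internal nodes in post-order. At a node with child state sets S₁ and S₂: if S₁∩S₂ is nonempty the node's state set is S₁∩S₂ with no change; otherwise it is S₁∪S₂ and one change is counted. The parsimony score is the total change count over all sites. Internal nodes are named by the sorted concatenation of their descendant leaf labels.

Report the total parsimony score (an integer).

12

AJ@0: {C} ∩ {C} = {C} (intersection, +0)
AJY@0: {C} ∪ {G} = {C,G} (union, +1)
DF@0: {A} ∩ {A} = {A} (intersection, +0)
DFZ@0: {A} ∪ {T} = {A,T} (union, +1)
DFIZ@0: {A,T} ∩ {T} = {T} (intersection, +0)
ADFIJYZ@0: {C,G} ∪ {T} = {C,G,T} (union, +1)
AJ@1: {T} ∪ {A} = {A,T} (union, +1)
AJY@1: {A,T} ∪ {C} = {A,C,T} (union, +1)
DF@1: {A} ∪ {T} = {A,T} (union, +1)
DFZ@1: {A,T} ∩ {T} = {T} (intersection, +0)
DFIZ@1: {T} ∩ {T} = {T} (intersection, +0)
ADFIJYZ@1: {A,C,T} ∩ {T} = {T} (intersection, +0)
AJ@2: {A} ∩ {A} = {A} (intersection, +0)
AJY@2: {A} ∩ {A} = {A} (intersection, +0)
DF@2: {G} ∪ {A} = {A,G} (union, +1)
DFZ@2: {A,G} ∪ {T} = {A,G,T} (union, +1)
DFIZ@2: {A,G,T} ∪ {C} = {A,C,G,T} (union, +1)
ADFIJYZ@2: {A} ∩ {A,C,G,T} = {A} (intersection, +0)
AJ@3: {C} ∪ {A} = {A,C} (union, +1)
AJY@3: {A,C} ∪ {G} = {A,C,G} (union, +1)
DF@3: {A} ∩ {A} = {A} (intersection, +0)
DFZ@3: {A} ∪ {G} = {A,G} (union, +1)
DFIZ@3: {A,G} ∩ {G} = {G} (intersection, +0)
ADFIJYZ@3: {A,C,G} ∩ {G} = {G} (intersection, +0)
per-site changes: [3, 3, 3, 3]; total = 12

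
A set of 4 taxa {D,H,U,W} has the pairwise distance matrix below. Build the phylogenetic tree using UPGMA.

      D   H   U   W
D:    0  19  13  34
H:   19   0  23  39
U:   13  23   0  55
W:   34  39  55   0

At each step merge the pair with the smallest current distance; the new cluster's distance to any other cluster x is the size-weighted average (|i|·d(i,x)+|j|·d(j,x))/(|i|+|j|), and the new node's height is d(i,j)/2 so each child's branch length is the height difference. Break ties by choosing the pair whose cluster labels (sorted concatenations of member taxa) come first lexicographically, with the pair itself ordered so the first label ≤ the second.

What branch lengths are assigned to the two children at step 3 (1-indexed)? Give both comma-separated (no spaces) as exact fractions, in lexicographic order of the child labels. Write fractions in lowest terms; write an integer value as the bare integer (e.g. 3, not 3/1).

iteration 1: select D,U (d=13); attach at lengths (13/2, 13/2); label the merged cluster DU
  updated: d(DU,H)=21, d(DU,W)=89/2
iteration 2: select DU,H (d=21); attach at lengths (4, 21/2); label the merged cluster DHU
  updated: d(DHU,W)=128/3
iteration 3: select DHU,W (d=128/3); attach at lengths (65/6, 64/3); label the merged cluster DHUW
final tree: (((D:13/2,U:13/2):4,H:21/2):65/6,W:64/3)
total length: 179/3

65/6,64/3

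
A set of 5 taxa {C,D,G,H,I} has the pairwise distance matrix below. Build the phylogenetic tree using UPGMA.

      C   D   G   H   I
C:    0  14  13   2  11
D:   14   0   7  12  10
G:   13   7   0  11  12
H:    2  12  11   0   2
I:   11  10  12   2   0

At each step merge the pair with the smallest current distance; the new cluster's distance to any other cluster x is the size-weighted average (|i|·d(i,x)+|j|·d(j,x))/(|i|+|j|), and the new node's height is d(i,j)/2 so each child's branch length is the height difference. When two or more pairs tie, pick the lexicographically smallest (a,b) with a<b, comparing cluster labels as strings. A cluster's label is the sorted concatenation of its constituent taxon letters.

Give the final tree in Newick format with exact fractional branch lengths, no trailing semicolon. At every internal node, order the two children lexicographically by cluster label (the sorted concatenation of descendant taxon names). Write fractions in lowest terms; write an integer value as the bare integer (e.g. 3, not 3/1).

(((C:1,H:1):9/4,I:13/4):11/4,(D:7/2,G:7/2):5/2)

1. join C+H (d=2) ⇒ CH; edges |C|=1, |H|=1
  updated: d(CH,D)=13, d(CH,G)=12, d(CH,I)=13/2
2. join CH+I (d=13/2) ⇒ CHI; edges |CH|=9/4, |I|=13/4
  updated: d(CHI,D)=12, d(CHI,G)=12
3. join D+G (d=7) ⇒ DG; edges |D|=7/2, |G|=7/2
  updated: d(CHI,DG)=12
4. join CHI+DG (d=12) ⇒ CDGHI; edges |CHI|=11/4, |DG|=5/2
final tree: (((C:1,H:1):9/4,I:13/4):11/4,(D:7/2,G:7/2):5/2)
total length: 79/4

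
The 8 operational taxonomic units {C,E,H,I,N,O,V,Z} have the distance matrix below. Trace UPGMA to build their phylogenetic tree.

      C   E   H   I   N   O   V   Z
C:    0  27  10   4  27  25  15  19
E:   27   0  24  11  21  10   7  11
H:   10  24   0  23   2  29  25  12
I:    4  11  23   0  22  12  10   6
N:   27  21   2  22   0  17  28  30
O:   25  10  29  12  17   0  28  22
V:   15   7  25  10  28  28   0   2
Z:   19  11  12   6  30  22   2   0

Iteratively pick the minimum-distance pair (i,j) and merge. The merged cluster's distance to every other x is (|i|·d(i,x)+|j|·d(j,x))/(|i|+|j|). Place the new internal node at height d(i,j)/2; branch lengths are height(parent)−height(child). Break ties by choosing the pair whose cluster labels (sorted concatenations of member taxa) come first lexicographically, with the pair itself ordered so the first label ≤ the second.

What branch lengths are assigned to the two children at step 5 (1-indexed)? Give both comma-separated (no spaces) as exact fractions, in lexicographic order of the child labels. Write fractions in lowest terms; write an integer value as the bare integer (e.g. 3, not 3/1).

16/3,17/6

1. join H+N (d=2) ⇒ HN; edges |H|=1, |N|=1
  updated: d(C,HN)=37/2, d(E,HN)=45/2, d(HN,I)=45/2, d(HN,O)=23, d(HN,V)=53/2, d(HN,Z)=21
2. join V+Z (d=2) ⇒ VZ; edges |V|=1, |Z|=1
  updated: d(C,VZ)=17, d(E,VZ)=9, d(HN,VZ)=95/4, d(I,VZ)=8, d(O,VZ)=25
3. join C+I (d=4) ⇒ CI; edges |C|=2, |I|=2
  updated: d(CI,E)=19, d(CI,HN)=41/2, d(CI,O)=37/2, d(CI,VZ)=25/2
4. join E+VZ (d=9) ⇒ EVZ; edges |E|=9/2, |VZ|=7/2
  updated: d(CI,EVZ)=44/3, d(EVZ,HN)=70/3, d(EVZ,O)=20
5. join CI+EVZ (d=44/3) ⇒ CEIVZ; edges |CI|=16/3, |EVZ|=17/6
  updated: d(CEIVZ,HN)=111/5, d(CEIVZ,O)=97/5
6. join CEIVZ+O (d=97/5) ⇒ CEIOVZ; edges |CEIVZ|=71/30, |O|=97/10
  updated: d(CEIOVZ,HN)=67/3
7. join CEIOVZ+HN (d=67/3) ⇒ CEHINOVZ; edges |CEIOVZ|=22/15, |HN|=61/6
final tree: ((((C:2,I:2):16/3,(E:9/2,(V:1,Z:1):7/2):17/6):71/30,O:97/10):22/15,(H:1,N:1):61/6)
total length: 718/15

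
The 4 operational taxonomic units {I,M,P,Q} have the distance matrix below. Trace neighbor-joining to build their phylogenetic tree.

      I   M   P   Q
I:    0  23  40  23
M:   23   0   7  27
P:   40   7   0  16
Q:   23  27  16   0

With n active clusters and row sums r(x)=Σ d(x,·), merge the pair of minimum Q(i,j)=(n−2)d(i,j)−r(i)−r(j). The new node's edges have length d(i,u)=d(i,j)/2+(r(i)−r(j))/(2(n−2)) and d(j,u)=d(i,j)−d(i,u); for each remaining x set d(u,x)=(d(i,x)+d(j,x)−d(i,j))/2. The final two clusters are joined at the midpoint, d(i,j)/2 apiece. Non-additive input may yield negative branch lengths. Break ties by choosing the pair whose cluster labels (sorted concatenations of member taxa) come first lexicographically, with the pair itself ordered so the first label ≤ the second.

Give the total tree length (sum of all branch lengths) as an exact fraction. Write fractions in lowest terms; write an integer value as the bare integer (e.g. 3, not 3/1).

83/2

1. join I+Q (d=23, Q=-106) ⇒ IQ; edges |I|=33/2, |Q|=13/2
  updated: d(IQ,M)=27/2, d(IQ,P)=33/2
2. join IQ+M (d=27/2, Q=-37) ⇒ IMQ; edges |IQ|=23/2, |M|=2
  updated: d(IMQ,P)=5
3. join IMQ+P (d=5) ⇒ IMPQ; edges |IMQ|=5/2, |P|=5/2
final tree: (((I:33/2,Q:13/2):23/2,M:2):5/2,P:5/2)
total length: 83/2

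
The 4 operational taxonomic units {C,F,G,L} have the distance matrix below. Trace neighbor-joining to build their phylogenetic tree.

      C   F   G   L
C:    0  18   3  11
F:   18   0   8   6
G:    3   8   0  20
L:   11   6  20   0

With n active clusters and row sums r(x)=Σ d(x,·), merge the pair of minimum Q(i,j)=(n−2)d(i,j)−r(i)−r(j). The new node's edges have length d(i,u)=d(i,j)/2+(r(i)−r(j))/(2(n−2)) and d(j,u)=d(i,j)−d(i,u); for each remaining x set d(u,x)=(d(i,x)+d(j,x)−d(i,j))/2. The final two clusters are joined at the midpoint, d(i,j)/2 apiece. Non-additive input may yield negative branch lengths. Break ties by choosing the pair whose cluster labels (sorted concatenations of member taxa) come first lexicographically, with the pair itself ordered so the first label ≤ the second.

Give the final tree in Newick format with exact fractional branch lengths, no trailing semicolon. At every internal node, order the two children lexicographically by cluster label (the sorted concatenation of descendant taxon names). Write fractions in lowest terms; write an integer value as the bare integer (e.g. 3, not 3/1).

1. join C+G (d=3, Q=-57) ⇒ CG; edges |C|=7/4, |G|=5/4
  updated: d(CG,F)=23/2, d(CG,L)=14
2. join CG+F (d=23/2, Q=-63/2) ⇒ CFG; edges |CG|=39/4, |F|=7/4
  updated: d(CFG,L)=17/4
3. join CFG+L (d=17/4) ⇒ CFGL; edges |CFG|=17/8, |L|=17/8
final tree: (((C:7/4,G:5/4):39/4,F:7/4):17/8,L:17/8)
total length: 75/4

(((C:7/4,G:5/4):39/4,F:7/4):17/8,L:17/8)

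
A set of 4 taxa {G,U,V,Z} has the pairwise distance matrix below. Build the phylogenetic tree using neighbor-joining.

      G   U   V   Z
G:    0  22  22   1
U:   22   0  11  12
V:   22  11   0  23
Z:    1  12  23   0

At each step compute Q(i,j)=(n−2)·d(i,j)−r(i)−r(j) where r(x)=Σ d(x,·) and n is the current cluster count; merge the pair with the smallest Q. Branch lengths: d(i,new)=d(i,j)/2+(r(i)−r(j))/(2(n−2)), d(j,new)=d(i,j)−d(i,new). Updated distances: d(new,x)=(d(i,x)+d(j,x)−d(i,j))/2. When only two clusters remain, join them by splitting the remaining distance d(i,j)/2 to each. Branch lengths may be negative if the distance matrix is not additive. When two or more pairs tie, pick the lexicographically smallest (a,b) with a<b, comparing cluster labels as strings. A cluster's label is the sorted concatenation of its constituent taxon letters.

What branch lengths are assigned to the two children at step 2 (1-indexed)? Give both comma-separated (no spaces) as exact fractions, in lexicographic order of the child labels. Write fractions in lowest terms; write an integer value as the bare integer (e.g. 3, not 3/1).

55/4,11/4

step 1: merge (G,Z) at d=1, Q=-79; branch lengths G→11/4, Z→-7/4; new cluster GZ
  updated: d(GZ,U)=33/2, d(GZ,V)=22
step 2: merge (GZ,U) at d=33/2, Q=-99/2; branch lengths GZ→55/4, U→11/4; new cluster GUZ
  updated: d(GUZ,V)=33/4
step 3: merge (GUZ,V) at d=33/4; branch lengths GUZ→33/8, V→33/8; new cluster GUVZ
final tree: (((G:11/4,Z:-7/4):55/4,U:11/4):33/8,V:33/8)
total length: 103/4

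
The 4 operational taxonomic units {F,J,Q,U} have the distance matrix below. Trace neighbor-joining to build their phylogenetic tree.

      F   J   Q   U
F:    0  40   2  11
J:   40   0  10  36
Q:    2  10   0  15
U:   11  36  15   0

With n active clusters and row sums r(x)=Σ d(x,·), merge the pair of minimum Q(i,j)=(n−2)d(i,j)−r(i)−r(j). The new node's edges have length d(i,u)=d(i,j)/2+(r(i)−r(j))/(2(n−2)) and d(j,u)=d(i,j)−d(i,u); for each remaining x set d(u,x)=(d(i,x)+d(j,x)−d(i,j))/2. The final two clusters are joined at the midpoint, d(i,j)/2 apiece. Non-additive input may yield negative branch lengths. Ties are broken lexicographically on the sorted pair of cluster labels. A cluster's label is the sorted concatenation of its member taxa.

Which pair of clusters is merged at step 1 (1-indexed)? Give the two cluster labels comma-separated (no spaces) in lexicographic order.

iteration 1: select F,U (d=11, Q=-93); attach at lengths (13/4, 31/4); label the merged cluster FU
  updated: d(FU,J)=65/2, d(FU,Q)=3
iteration 2: select FU,J (d=65/2, Q=-91/2); attach at lengths (51/4, 79/4); label the merged cluster FJU
  updated: d(FJU,Q)=-39/4
iteration 3: select FJU,Q (d=-39/4); attach at lengths (-39/8, -39/8); label the merged cluster FJQU
final tree: (((F:13/4,U:31/4):51/4,J:79/4):-39/8,Q:-39/8)
total length: 135/4

F,U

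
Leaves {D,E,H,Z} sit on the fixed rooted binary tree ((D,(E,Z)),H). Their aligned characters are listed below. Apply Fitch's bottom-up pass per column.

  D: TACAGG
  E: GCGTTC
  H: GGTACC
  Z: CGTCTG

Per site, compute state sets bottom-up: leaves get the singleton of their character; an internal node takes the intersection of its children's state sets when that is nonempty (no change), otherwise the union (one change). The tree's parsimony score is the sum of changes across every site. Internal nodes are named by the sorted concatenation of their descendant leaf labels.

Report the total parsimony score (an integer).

12

site 0, node EZ: E={G} ∪ Z={C} → {C,G} (+1)
site 0, node DEZ: D={T} ∪ EZ={C,G} → {C,G,T} (+1)
site 0, node DEHZ: DEZ={C,G,T} ∩ H={G} → {G} (+0)
site 1, node EZ: E={C} ∪ Z={G} → {C,G} (+1)
site 1, node DEZ: D={A} ∪ EZ={C,G} → {A,C,G} (+1)
site 1, node DEHZ: DEZ={A,C,G} ∩ H={G} → {G} (+0)
site 2, node EZ: E={G} ∪ Z={T} → {G,T} (+1)
site 2, node DEZ: D={C} ∪ EZ={G,T} → {C,G,T} (+1)
site 2, node DEHZ: DEZ={C,G,T} ∩ H={T} → {T} (+0)
site 3, node EZ: E={T} ∪ Z={C} → {C,T} (+1)
site 3, node DEZ: D={A} ∪ EZ={C,T} → {A,C,T} (+1)
site 3, node DEHZ: DEZ={A,C,T} ∩ H={A} → {A} (+0)
site 4, node EZ: E={T} ∩ Z={T} → {T} (+0)
site 4, node DEZ: D={G} ∪ EZ={T} → {G,T} (+1)
site 4, node DEHZ: DEZ={G,T} ∪ H={C} → {C,G,T} (+1)
site 5, node EZ: E={C} ∪ Z={G} → {C,G} (+1)
site 5, node DEZ: D={G} ∩ EZ={C,G} → {G} (+0)
site 5, node DEHZ: DEZ={G} ∪ H={C} → {C,G} (+1)
per-site changes: [2, 2, 2, 2, 2, 2]; total = 12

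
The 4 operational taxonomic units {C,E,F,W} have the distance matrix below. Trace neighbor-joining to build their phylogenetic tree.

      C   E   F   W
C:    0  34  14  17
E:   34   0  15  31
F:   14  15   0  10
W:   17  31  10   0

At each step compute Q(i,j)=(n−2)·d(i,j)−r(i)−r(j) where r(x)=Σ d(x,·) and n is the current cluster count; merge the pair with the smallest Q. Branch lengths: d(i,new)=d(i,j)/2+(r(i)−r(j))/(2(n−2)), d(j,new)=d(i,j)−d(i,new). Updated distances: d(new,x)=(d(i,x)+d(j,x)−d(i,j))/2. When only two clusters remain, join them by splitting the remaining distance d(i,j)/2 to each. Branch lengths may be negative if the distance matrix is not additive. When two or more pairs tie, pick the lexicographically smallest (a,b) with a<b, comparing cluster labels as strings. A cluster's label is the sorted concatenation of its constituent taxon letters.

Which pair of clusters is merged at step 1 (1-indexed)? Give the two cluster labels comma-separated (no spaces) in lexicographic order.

C,W

iteration 1: select C,W (d=17, Q=-89); attach at lengths (41/4, 27/4); label the merged cluster CW
  updated: d(CW,E)=24, d(CW,F)=7/2
iteration 2: select CW,E (d=24, Q=-85/2); attach at lengths (25/4, 71/4); label the merged cluster CEW
  updated: d(CEW,F)=-11/4
iteration 3: select CEW,F (d=-11/4); attach at lengths (-11/8, -11/8); label the merged cluster CEFW
final tree: (((C:41/4,W:27/4):25/4,E:71/4):-11/8,F:-11/8)
total length: 153/4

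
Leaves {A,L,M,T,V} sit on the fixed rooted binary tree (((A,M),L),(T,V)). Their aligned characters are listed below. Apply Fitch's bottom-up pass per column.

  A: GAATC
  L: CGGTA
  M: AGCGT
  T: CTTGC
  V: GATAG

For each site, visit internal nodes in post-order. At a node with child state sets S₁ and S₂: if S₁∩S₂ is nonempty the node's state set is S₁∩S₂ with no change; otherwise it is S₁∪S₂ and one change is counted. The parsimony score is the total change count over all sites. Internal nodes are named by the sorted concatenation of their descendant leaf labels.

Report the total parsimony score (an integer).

15

site 0, node AM: A={G} ∪ M={A} → {A,G} (+1)
site 0, node ALM: AM={A,G} ∪ L={C} → {A,C,G} (+1)
site 0, node TV: T={C} ∪ V={G} → {C,G} (+1)
site 0, node ALMTV: ALM={A,C,G} ∩ TV={C,G} → {C,G} (+0)
site 1, node AM: A={A} ∪ M={G} → {A,G} (+1)
site 1, node ALM: AM={A,G} ∩ L={G} → {G} (+0)
site 1, node TV: T={T} ∪ V={A} → {A,T} (+1)
site 1, node ALMTV: ALM={G} ∪ TV={A,T} → {A,G,T} (+1)
site 2, node AM: A={A} ∪ M={C} → {A,C} (+1)
site 2, node ALM: AM={A,C} ∪ L={G} → {A,C,G} (+1)
site 2, node TV: T={T} ∩ V={T} → {T} (+0)
site 2, node ALMTV: ALM={A,C,G} ∪ TV={T} → {A,C,G,T} (+1)
site 3, node AM: A={T} ∪ M={G} → {G,T} (+1)
site 3, node ALM: AM={G,T} ∩ L={T} → {T} (+0)
site 3, node TV: T={G} ∪ V={A} → {A,G} (+1)
site 3, node ALMTV: ALM={T} ∪ TV={A,G} → {A,G,T} (+1)
site 4, node AM: A={C} ∪ M={T} → {C,T} (+1)
site 4, node ALM: AM={C,T} ∪ L={A} → {A,C,T} (+1)
site 4, node TV: T={C} ∪ V={G} → {C,G} (+1)
site 4, node ALMTV: ALM={A,C,T} ∩ TV={C,G} → {C} (+0)
per-site changes: [3, 3, 3, 3, 3]; total = 15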